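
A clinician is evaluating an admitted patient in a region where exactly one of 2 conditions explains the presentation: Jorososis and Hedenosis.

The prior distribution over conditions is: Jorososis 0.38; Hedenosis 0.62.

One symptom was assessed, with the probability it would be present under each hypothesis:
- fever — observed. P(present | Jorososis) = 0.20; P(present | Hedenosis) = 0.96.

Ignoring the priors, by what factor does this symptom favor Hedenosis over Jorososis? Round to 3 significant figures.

4.80

Likelihood of this symptom under each hypothesis:
  Hedenosis: 0.96
  Jorososis: 0.2
Bayes factor = 0.96 / 0.2 ≈ 4.80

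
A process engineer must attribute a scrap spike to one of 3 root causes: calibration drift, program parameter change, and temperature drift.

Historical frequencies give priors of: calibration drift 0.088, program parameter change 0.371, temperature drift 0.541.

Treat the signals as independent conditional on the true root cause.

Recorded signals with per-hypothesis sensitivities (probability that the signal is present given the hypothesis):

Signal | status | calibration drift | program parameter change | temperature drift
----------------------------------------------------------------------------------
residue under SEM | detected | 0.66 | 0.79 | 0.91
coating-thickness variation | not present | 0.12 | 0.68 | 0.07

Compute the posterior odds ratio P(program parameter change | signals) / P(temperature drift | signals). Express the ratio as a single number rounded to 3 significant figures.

Posterior odds equal prior odds times the likelihood ratio; only the two competing hypotheses matter (using 1 − P(present | H) for each absent signal).
  program parameter change: 0.371 × 0.79 × (1 − 0.68) = 0.093789
  temperature drift: 0.541 × 0.91 × (1 − 0.07) = 0.45785
Odds(program parameter change : temperature drift) = 0.093789 / 0.45785 ≈ 0.205.

0.205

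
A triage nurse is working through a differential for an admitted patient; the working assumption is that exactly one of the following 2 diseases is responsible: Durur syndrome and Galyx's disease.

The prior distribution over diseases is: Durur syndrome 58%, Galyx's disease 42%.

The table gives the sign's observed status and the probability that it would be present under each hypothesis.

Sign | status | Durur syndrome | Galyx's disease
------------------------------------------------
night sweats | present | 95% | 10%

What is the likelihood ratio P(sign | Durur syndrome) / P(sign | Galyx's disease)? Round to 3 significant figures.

9.50

Likelihood of this sign under each hypothesis:
  Durur syndrome: 0.95
  Galyx's disease: 0.1
Bayes factor = 0.95 / 0.1 ≈ 9.50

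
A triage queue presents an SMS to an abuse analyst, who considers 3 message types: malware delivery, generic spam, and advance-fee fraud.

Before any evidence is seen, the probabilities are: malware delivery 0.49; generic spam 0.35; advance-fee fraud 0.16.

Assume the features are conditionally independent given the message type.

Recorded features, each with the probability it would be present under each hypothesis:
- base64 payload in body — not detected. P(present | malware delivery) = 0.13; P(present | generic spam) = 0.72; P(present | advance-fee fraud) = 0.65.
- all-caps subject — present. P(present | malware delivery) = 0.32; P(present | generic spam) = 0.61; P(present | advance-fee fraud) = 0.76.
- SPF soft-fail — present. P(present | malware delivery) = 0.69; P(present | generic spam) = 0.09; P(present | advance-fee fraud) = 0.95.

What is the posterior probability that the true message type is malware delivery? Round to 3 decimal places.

0.673

Multiply each prior by the joint likelihood of the feature pattern (using 1 − P(present | H) for each absent feature):
  malware delivery: 0.49 × (1 − 0.13) × 0.32 × 0.69 = 0.094127
  generic spam: 0.35 × (1 − 0.72) × 0.61 × 0.09 = 0.0053802
  advance-fee fraud: 0.16 × (1 − 0.65) × 0.76 × 0.95 = 0.040432
Marginal likelihood of the evidence = 0.13994.
P(malware delivery | evidence) = 0.094127 / 0.13994 ≈ 0.673.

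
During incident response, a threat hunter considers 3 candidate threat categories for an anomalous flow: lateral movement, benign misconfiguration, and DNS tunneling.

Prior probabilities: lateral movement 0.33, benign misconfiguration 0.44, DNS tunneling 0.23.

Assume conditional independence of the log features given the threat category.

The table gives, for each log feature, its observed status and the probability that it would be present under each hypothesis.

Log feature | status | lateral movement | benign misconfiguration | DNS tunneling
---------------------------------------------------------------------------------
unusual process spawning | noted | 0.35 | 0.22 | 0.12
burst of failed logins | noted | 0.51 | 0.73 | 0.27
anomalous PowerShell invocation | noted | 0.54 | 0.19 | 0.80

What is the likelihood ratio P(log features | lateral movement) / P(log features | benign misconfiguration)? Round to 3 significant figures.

Joint likelihood of the log feature pattern under each hypothesis:
  lateral movement: 0.35 × 0.51 × 0.54 = 0.09639
  benign misconfiguration: 0.22 × 0.73 × 0.19 = 0.030514
Bayes factor = 0.09639 / 0.030514 ≈ 3.16

3.16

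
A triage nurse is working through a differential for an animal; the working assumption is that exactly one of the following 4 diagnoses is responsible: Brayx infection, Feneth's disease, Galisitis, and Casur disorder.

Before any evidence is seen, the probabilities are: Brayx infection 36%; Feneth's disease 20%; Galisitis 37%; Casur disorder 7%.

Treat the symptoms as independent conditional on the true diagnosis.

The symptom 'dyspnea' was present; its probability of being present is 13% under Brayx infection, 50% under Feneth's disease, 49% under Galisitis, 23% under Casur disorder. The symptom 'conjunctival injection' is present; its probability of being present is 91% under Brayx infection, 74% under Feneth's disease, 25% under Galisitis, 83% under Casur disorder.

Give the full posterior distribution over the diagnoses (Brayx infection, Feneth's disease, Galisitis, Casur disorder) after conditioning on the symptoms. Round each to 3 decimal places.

Multiply each prior by the joint likelihood of the symptom pattern:
  Brayx infection: 0.36 × 0.13 × 0.91 = 0.042588
  Feneth's disease: 0.20 × 0.50 × 0.74 = 0.074
  Galisitis: 0.37 × 0.49 × 0.25 = 0.045325
  Casur disorder: 0.07 × 0.23 × 0.83 = 0.013363
Marginal likelihood of the evidence = 0.17528.
P(Brayx infection | evidence) = 0.042588 / 0.17528 ≈ 0.243
P(Feneth's disease | evidence) = 0.074 / 0.17528 ≈ 0.422
P(Galisitis | evidence) = 0.045325 / 0.17528 ≈ 0.259
P(Casur disorder | evidence) = 0.013363 / 0.17528 ≈ 0.076

0.243, 0.422, 0.259, 0.076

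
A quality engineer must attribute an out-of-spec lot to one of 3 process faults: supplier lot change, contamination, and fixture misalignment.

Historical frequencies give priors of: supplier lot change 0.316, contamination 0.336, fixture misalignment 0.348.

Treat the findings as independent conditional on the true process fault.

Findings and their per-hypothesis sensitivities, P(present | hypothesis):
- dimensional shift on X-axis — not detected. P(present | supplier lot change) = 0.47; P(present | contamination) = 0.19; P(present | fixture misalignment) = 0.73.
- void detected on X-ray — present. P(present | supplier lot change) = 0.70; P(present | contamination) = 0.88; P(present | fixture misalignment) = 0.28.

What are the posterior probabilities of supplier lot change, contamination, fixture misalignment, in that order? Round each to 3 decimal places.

0.306, 0.625, 0.069

By Bayes' rule with conditional independence, the unnormalized weight for each hypothesis is prior × ∏ likelihoods (using 1 − P(present | H) for each absent finding):
  supplier lot change: 0.316 × (1 − 0.47) × 0.70 = 0.11724
  contamination: 0.336 × (1 − 0.19) × 0.88 = 0.2395
  fixture misalignment: 0.348 × (1 − 0.73) × 0.28 = 0.026309
Marginal likelihood of the evidence = 0.38305.
P(supplier lot change | evidence) = 0.11724 / 0.38305 ≈ 0.306
P(contamination | evidence) = 0.2395 / 0.38305 ≈ 0.625
P(fixture misalignment | evidence) = 0.026309 / 0.38305 ≈ 0.069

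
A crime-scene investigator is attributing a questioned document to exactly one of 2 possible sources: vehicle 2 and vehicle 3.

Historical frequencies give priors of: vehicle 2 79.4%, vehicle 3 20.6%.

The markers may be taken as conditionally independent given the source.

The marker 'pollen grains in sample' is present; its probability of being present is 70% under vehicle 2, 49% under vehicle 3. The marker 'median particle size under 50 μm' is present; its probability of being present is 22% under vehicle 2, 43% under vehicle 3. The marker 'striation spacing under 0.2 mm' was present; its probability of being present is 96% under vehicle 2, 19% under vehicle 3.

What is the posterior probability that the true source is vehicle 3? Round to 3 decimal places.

Multiply each prior by the joint likelihood of the marker pattern:
  vehicle 2: 0.794 × 0.70 × 0.22 × 0.96 = 0.11738
  vehicle 3: 0.206 × 0.49 × 0.43 × 0.19 = 0.0082468
The unnormalized weights sum to 0.12563.
P(vehicle 3 | evidence) = 0.0082468 / 0.12563 ≈ 0.066.

0.066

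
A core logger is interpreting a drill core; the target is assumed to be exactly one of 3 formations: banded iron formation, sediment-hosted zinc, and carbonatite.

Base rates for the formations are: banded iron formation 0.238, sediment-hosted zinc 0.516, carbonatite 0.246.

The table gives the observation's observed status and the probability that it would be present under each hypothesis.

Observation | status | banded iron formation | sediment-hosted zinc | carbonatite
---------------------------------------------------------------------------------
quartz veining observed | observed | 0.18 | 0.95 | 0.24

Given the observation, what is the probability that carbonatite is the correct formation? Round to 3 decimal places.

By Bayes' rule, the unnormalized weight for each hypothesis is prior × likelihood:
  banded iron formation: 0.238 × 0.18 = 0.04284
  sediment-hosted zinc: 0.516 × 0.95 = 0.4902
  carbonatite: 0.246 × 0.24 = 0.05904
The unnormalized weights sum to 0.59208.
P(carbonatite | evidence) = 0.05904 / 0.59208 ≈ 0.100.

0.100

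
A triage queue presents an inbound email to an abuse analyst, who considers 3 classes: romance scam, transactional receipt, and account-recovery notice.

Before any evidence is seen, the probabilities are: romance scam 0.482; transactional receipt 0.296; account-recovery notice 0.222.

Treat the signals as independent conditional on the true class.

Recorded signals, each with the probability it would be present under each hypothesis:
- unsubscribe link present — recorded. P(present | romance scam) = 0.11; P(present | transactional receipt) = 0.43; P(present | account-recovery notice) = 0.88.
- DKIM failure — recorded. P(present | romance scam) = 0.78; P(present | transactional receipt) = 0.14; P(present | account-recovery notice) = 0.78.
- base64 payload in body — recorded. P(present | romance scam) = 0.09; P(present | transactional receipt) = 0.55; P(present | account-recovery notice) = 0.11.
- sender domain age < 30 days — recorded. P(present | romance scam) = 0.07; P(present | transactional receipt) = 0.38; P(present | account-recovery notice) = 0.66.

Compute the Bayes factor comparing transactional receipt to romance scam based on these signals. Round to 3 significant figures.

Joint likelihood of the signal pattern under each hypothesis:
  transactional receipt: 0.43 × 0.14 × 0.55 × 0.38 = 0.012582
  romance scam: 0.11 × 0.78 × 0.09 × 0.07 = 0.00054054
Bayes factor = 0.012582 / 0.00054054 ≈ 23.3

23.3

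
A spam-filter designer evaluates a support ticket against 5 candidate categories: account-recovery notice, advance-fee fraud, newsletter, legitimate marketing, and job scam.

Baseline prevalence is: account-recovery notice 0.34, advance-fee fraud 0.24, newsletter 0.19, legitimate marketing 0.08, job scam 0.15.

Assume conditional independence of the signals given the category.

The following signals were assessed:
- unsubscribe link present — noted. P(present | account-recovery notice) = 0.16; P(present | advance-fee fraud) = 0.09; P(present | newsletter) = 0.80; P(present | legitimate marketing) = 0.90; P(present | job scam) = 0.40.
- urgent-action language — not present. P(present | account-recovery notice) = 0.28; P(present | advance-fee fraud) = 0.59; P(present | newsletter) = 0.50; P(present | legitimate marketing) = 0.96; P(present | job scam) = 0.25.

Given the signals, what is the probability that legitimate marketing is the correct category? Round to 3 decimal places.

0.017

By Bayes' rule with conditional independence, the unnormalized weight for each hypothesis is prior × ∏ likelihoods (using 1 − P(present | H) for each absent signal):
  account-recovery notice: 0.34 × 0.16 × (1 − 0.28) = 0.039168
  advance-fee fraud: 0.24 × 0.09 × (1 − 0.59) = 0.008856
  newsletter: 0.19 × 0.80 × (1 − 0.50) = 0.076
  legitimate marketing: 0.08 × 0.90 × (1 − 0.96) = 0.00288
  job scam: 0.15 × 0.40 × (1 − 0.25) = 0.045
The unnormalized weights sum to 0.1719.
P(legitimate marketing | evidence) = 0.00288 / 0.1719 ≈ 0.017.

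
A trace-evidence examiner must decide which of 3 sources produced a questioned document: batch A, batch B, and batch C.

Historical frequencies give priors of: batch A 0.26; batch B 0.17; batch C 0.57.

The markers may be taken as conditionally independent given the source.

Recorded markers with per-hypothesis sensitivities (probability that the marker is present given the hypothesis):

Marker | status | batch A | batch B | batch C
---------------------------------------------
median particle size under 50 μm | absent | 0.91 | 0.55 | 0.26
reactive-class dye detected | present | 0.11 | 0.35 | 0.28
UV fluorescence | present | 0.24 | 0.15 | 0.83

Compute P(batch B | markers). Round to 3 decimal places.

Multiply each prior by the joint likelihood of the marker pattern (using 1 − P(present | H) for each absent marker):
  batch A: 0.26 × (1 − 0.91) × 0.11 × 0.24 = 0.00061776
  batch B: 0.17 × (1 − 0.55) × 0.35 × 0.15 = 0.0040162
  batch C: 0.57 × (1 − 0.26) × 0.28 × 0.83 = 0.098026
Marginal likelihood of the evidence = 0.10266.
P(batch B | evidence) = 0.0040162 / 0.10266 ≈ 0.039.

0.039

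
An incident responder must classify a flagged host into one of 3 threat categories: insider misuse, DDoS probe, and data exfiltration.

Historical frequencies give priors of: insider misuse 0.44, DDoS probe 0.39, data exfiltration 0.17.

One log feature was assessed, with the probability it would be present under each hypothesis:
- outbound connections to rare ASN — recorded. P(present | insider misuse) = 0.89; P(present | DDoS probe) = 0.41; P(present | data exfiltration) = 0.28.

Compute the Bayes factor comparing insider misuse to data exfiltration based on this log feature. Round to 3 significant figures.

3.18

Likelihood of this log feature under each hypothesis:
  insider misuse: 0.89
  data exfiltration: 0.28
Bayes factor = 0.89 / 0.28 ≈ 3.18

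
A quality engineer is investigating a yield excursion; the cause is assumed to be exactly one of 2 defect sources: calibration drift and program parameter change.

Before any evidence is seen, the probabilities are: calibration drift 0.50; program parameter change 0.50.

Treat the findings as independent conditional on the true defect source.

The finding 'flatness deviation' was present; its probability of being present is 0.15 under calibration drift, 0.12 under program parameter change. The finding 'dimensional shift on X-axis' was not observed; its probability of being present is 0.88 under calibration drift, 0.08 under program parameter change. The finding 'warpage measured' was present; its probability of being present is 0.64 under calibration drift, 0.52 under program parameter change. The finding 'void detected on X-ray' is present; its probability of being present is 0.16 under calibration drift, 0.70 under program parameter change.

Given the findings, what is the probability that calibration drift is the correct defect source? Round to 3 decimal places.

By Bayes' rule with conditional independence, the unnormalized weight for each hypothesis is prior × ∏ likelihoods (using 1 − P(present | H) for each absent finding):
  calibration drift: 0.50 × 0.15 × (1 − 0.88) × 0.64 × 0.16 = 0.0009216
  program parameter change: 0.50 × 0.12 × (1 − 0.08) × 0.52 × 0.70 = 0.020093
The unnormalized weights sum to 0.021014.
P(calibration drift | evidence) = 0.0009216 / 0.021014 ≈ 0.044.

0.044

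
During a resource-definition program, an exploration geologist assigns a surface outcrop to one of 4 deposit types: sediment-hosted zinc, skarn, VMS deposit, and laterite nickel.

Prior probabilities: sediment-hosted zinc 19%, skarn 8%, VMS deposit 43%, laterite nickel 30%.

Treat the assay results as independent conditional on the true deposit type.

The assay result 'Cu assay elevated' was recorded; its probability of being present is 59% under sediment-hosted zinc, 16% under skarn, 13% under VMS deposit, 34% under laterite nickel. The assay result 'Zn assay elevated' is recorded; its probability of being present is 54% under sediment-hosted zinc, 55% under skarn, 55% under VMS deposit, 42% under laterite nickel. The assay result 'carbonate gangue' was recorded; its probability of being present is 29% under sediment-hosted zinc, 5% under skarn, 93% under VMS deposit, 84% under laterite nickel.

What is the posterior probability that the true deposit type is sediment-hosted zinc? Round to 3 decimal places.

0.213

For each hypothesis, the unnormalized posterior weight is prior × product of the assay result likelihoods:
  sediment-hosted zinc: 0.19 × 0.59 × 0.54 × 0.29 = 0.017555
  skarn: 0.08 × 0.16 × 0.55 × 0.05 = 0.000352
  VMS deposit: 0.43 × 0.13 × 0.55 × 0.93 = 0.028593
  laterite nickel: 0.30 × 0.34 × 0.42 × 0.84 = 0.035986
The unnormalized weights sum to 0.082485.
P(sediment-hosted zinc | evidence) = 0.017555 / 0.082485 ≈ 0.213.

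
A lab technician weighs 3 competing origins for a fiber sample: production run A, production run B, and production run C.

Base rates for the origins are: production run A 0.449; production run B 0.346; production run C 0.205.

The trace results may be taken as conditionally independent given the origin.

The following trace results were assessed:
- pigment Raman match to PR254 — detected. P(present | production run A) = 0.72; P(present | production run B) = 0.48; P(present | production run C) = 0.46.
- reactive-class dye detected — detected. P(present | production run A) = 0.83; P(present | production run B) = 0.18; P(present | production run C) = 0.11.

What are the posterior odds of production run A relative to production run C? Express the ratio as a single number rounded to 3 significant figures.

25.9

Unnormalized posterior weight (prior times the trace result likelihoods) for each of the two hypotheses:
  production run A: 0.449 × 0.72 × 0.83 = 0.26832
  production run C: 0.205 × 0.46 × 0.11 = 0.010373
Posterior odds = 0.26832 / 0.010373 ≈ 25.9.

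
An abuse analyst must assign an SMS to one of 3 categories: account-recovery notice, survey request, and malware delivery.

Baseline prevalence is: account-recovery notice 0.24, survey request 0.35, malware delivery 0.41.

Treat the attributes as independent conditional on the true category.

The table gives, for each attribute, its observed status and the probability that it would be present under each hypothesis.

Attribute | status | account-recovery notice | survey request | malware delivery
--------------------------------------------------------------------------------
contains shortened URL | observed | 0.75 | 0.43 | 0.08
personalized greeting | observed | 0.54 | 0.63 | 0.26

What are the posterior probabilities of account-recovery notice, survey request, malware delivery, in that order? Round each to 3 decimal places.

Multiply each prior by the joint likelihood of the attribute pattern:
  account-recovery notice: 0.24 × 0.75 × 0.54 = 0.0972
  survey request: 0.35 × 0.43 × 0.63 = 0.094815
  malware delivery: 0.41 × 0.08 × 0.26 = 0.008528
The unnormalized weights sum to 0.20054.
P(account-recovery notice | evidence) = 0.0972 / 0.20054 ≈ 0.485
P(survey request | evidence) = 0.094815 / 0.20054 ≈ 0.473
P(malware delivery | evidence) = 0.008528 / 0.20054 ≈ 0.043

0.485, 0.473, 0.043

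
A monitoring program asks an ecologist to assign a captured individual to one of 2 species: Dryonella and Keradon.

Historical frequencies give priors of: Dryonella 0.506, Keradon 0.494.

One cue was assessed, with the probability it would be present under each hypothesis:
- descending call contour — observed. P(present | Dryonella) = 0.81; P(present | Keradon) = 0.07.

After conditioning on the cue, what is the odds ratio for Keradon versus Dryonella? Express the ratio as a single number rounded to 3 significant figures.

Posterior odds equal prior odds times the likelihood ratio; only the two competing hypotheses matter.
  Keradon: 0.494 × 0.07 = 0.03458
  Dryonella: 0.506 × 0.81 = 0.40986
Odds(Keradon : Dryonella) = 0.03458 / 0.40986 ≈ 0.0844.

0.0844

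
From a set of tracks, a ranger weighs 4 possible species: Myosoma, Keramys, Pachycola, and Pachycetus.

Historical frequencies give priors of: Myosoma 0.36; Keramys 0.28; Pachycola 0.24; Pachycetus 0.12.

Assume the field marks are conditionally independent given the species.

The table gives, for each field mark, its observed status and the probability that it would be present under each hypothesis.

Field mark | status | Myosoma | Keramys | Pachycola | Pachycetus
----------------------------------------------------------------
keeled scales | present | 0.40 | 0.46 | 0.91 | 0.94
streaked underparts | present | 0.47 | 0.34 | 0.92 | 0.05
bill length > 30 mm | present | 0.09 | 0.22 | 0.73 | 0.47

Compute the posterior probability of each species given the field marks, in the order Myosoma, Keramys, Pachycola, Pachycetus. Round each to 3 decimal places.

0.037, 0.058, 0.889, 0.016

Multiply each prior by the joint likelihood of the field mark pattern:
  Myosoma: 0.36 × 0.40 × 0.47 × 0.09 = 0.0060912
  Keramys: 0.28 × 0.46 × 0.34 × 0.22 = 0.0096342
  Pachycola: 0.24 × 0.91 × 0.92 × 0.73 = 0.14668
  Pachycetus: 0.12 × 0.94 × 0.05 × 0.47 = 0.0026508
Normalizing constant Z = 0.0060912 + 0.0096342 + 0.14668 + 0.0026508 = 0.16505.
P(Myosoma | evidence) = 0.0060912 / 0.16505 ≈ 0.037
P(Keramys | evidence) = 0.0096342 / 0.16505 ≈ 0.058
P(Pachycola | evidence) = 0.14668 / 0.16505 ≈ 0.889
P(Pachycetus | evidence) = 0.0026508 / 0.16505 ≈ 0.016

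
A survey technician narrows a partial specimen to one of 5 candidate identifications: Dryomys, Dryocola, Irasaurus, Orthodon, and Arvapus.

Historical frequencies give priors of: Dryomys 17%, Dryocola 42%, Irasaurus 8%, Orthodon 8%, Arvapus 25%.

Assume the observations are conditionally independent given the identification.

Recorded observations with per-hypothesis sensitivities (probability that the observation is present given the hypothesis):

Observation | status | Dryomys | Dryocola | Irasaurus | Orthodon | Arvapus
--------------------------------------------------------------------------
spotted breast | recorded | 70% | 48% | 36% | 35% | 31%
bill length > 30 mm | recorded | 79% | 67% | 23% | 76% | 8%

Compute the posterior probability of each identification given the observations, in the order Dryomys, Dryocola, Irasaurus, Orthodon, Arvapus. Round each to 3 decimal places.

0.357, 0.513, 0.025, 0.081, 0.024

By Bayes' rule with conditional independence, the unnormalized weight for each hypothesis is prior × ∏ likelihoods:
  Dryomys: 0.17 × 0.70 × 0.79 = 0.09401
  Dryocola: 0.42 × 0.48 × 0.67 = 0.13507
  Irasaurus: 0.08 × 0.36 × 0.23 = 0.006624
  Orthodon: 0.08 × 0.35 × 0.76 = 0.02128
  Arvapus: 0.25 × 0.31 × 0.08 = 0.0062
The unnormalized weights sum to 0.26319.
P(Dryomys | evidence) = 0.09401 / 0.26319 ≈ 0.357
P(Dryocola | evidence) = 0.13507 / 0.26319 ≈ 0.513
P(Irasaurus | evidence) = 0.006624 / 0.26319 ≈ 0.025
P(Orthodon | evidence) = 0.02128 / 0.26319 ≈ 0.081
P(Arvapus | evidence) = 0.0062 / 0.26319 ≈ 0.024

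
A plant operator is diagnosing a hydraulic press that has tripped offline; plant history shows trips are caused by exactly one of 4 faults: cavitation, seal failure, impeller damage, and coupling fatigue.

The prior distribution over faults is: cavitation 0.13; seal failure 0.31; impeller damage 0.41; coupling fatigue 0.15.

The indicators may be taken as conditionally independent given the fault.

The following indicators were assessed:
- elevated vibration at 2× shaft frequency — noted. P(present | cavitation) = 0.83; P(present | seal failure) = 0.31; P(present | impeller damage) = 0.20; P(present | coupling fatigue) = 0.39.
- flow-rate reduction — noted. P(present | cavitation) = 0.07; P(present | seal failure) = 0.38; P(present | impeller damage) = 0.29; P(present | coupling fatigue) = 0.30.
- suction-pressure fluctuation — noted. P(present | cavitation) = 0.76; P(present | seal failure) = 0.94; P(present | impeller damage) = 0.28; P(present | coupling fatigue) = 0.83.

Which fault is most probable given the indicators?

seal failure

For each hypothesis, the unnormalized posterior weight is prior × product of the indicator likelihoods:
  cavitation: 0.13 × 0.83 × 0.07 × 0.76 = 0.0057403
  seal failure: 0.31 × 0.31 × 0.38 × 0.94 = 0.034327
  impeller damage: 0.41 × 0.20 × 0.29 × 0.28 = 0.0066584
  coupling fatigue: 0.15 × 0.39 × 0.30 × 0.83 = 0.014566
Normalizing constant Z = 0.0057403 + 0.034327 + 0.0066584 + 0.014566 = 0.061292.
P(cavitation | evidence) ≈ 0.0057403 / 0.061292 ≈ 0.094
P(seal failure | evidence) ≈ 0.034327 / 0.061292 ≈ 0.560
P(impeller damage | evidence) ≈ 0.0066584 / 0.061292 ≈ 0.109
P(coupling fatigue | evidence) ≈ 0.014566 / 0.061292 ≈ 0.238
The largest is 0.560, so seal failure is most probable.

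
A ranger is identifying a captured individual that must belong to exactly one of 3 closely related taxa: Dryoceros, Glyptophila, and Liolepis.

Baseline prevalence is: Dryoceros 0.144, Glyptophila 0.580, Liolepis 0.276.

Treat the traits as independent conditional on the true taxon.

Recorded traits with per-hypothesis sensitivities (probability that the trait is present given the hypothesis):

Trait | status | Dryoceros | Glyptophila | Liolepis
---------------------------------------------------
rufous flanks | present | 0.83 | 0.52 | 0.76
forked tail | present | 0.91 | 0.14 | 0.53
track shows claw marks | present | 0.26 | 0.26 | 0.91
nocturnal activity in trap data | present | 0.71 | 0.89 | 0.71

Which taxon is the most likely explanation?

For each hypothesis, the unnormalized posterior weight is prior × product of the trait likelihoods:
  Dryoceros: 0.144 × 0.83 × 0.91 × 0.26 × 0.71 = 0.020078
  Glyptophila: 0.580 × 0.52 × 0.14 × 0.26 × 0.89 = 0.0097706
  Liolepis: 0.276 × 0.76 × 0.53 × 0.91 × 0.71 = 0.071829
Normalizing constant Z = 0.020078 + 0.0097706 + 0.071829 = 0.10168.
P(Dryoceros | evidence) ≈ 0.020078 / 0.10168 ≈ 0.197
P(Glyptophila | evidence) ≈ 0.0097706 / 0.10168 ≈ 0.096
P(Liolepis | evidence) ≈ 0.071829 / 0.10168 ≈ 0.706
The largest is 0.706, so Liolepis is most probable.

Liolepis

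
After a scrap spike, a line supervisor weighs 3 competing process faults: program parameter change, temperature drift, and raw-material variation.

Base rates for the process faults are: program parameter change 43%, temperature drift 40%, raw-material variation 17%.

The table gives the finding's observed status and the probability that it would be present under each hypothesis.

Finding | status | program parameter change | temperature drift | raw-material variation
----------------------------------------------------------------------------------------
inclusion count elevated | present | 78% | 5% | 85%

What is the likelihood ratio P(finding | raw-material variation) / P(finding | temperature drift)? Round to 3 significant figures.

Likelihood of this finding under each hypothesis:
  raw-material variation: 0.85
  temperature drift: 0.05
Bayes factor = 0.85 / 0.05 ≈ 17.0

17.0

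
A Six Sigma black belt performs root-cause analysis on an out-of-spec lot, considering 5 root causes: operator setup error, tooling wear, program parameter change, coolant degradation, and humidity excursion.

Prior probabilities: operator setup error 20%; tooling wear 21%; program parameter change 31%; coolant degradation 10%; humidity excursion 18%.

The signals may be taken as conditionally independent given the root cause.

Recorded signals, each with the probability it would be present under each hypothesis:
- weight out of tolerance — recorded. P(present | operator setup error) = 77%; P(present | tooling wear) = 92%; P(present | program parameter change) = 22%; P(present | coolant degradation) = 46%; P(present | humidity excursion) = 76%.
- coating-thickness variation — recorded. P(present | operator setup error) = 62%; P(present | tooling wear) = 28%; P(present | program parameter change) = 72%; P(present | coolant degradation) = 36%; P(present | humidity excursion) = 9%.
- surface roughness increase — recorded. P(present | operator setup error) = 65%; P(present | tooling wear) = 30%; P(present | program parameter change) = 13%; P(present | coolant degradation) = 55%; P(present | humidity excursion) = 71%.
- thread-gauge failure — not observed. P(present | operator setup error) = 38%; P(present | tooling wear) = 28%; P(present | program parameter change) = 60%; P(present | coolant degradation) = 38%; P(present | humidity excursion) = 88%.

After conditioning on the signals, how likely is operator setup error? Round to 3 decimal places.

0.648

Multiply each prior by the joint likelihood of the signal pattern (using 1 − P(present | H) for each absent signal):
  operator setup error: 0.20 × 0.77 × 0.62 × 0.65 × (1 − 0.38) = 0.038478
  tooling wear: 0.21 × 0.92 × 0.28 × 0.30 × (1 − 0.28) = 0.011685
  program parameter change: 0.31 × 0.22 × 0.72 × 0.13 × (1 − 0.60) = 0.0025534
  coolant degradation: 0.10 × 0.46 × 0.36 × 0.55 × (1 − 0.38) = 0.005647
  humidity excursion: 0.18 × 0.76 × 0.09 × 0.71 × (1 − 0.88) = 0.001049
Marginal likelihood of the evidence = 0.059413.
P(operator setup error | evidence) = 0.038478 / 0.059413 ≈ 0.648.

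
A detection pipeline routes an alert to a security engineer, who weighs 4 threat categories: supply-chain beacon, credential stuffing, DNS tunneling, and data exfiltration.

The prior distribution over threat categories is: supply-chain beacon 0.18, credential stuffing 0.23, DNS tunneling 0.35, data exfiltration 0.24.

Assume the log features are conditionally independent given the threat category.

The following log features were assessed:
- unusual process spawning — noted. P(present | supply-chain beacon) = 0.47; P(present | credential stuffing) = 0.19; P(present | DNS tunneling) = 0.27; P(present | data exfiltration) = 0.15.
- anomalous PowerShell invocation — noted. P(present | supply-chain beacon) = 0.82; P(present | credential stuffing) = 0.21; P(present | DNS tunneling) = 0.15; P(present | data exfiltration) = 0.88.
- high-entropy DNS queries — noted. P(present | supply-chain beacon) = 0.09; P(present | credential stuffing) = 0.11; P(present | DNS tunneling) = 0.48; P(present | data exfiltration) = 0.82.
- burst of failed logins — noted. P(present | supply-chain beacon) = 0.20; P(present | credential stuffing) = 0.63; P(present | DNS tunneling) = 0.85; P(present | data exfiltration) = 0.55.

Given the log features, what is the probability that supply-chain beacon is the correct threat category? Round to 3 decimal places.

0.057

For each hypothesis, the unnormalized posterior weight is prior × product of the log feature likelihoods:
  supply-chain beacon: 0.18 × 0.47 × 0.82 × 0.09 × 0.20 = 0.0012487
  credential stuffing: 0.23 × 0.19 × 0.21 × 0.11 × 0.63 = 0.00063597
  DNS tunneling: 0.35 × 0.27 × 0.15 × 0.48 × 0.85 = 0.0057834
  data exfiltration: 0.24 × 0.15 × 0.88 × 0.82 × 0.55 = 0.014288
Normalizing constant Z = 0.0012487 + 0.00063597 + 0.0057834 + 0.014288 = 0.021956.
P(supply-chain beacon | evidence) = 0.0012487 / 0.021956 ≈ 0.057.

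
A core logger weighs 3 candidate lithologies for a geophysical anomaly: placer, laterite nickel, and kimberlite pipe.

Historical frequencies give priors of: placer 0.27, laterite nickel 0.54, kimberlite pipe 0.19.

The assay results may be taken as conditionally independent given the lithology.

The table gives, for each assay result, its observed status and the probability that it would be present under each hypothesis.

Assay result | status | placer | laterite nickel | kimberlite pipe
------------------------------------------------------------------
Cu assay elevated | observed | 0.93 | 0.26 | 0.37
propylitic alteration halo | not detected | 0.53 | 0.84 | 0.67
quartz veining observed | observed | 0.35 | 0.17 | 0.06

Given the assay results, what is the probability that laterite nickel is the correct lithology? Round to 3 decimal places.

By Bayes' rule with conditional independence, the unnormalized weight for each hypothesis is prior × ∏ likelihoods (using 1 − P(present | H) for each absent assay result):
  placer: 0.27 × 0.93 × (1 − 0.53) × 0.35 = 0.041306
  laterite nickel: 0.54 × 0.26 × (1 − 0.84) × 0.17 = 0.0038189
  kimberlite pipe: 0.19 × 0.37 × (1 − 0.67) × 0.06 = 0.0013919
Marginal likelihood of the evidence = 0.046517.
P(laterite nickel | evidence) = 0.0038189 / 0.046517 ≈ 0.082.

0.082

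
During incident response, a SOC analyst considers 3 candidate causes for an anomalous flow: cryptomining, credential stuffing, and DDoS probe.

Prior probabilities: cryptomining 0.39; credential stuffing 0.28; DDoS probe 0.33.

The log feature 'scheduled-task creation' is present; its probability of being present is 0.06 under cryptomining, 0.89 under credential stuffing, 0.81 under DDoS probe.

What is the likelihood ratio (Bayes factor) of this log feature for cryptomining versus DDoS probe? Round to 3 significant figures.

0.0741

The Bayes factor is the ratio of the two likelihoods.
  cryptomining: 0.06
  DDoS probe: 0.81
Bayes factor = 0.06 / 0.81 ≈ 0.0741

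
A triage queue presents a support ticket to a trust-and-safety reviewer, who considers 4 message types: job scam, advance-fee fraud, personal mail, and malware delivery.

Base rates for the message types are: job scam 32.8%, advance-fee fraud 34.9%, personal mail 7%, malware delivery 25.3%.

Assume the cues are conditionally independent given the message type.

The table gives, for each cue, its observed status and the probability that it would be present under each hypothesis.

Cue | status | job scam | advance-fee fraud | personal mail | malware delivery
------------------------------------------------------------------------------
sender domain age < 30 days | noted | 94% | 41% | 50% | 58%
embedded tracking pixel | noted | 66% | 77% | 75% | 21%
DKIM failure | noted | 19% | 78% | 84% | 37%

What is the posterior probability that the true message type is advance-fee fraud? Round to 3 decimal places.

By Bayes' rule with conditional independence, the unnormalized weight for each hypothesis is prior × ∏ likelihoods:
  job scam: 0.328 × 0.94 × 0.66 × 0.19 = 0.038663
  advance-fee fraud: 0.349 × 0.41 × 0.77 × 0.78 = 0.08594
  personal mail: 0.070 × 0.50 × 0.75 × 0.84 = 0.02205
  malware delivery: 0.253 × 0.58 × 0.21 × 0.37 = 0.011402
Marginal likelihood of the evidence = 0.15805.
P(advance-fee fraud | evidence) = 0.08594 / 0.15805 ≈ 0.544.

0.544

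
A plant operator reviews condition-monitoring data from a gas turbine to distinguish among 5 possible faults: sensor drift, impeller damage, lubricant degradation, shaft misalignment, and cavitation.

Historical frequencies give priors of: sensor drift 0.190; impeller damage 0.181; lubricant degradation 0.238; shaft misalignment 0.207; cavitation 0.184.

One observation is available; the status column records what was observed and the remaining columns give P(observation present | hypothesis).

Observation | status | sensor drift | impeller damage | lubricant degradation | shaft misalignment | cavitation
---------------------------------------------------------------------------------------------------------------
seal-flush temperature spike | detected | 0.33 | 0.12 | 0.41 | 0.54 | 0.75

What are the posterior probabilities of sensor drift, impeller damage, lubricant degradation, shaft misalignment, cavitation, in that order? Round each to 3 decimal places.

0.145, 0.050, 0.226, 0.259, 0.320

By Bayes' rule, the unnormalized weight for each hypothesis is prior × likelihood:
  sensor drift: 0.190 × 0.33 = 0.0627
  impeller damage: 0.181 × 0.12 = 0.02172
  lubricant degradation: 0.238 × 0.41 = 0.09758
  shaft misalignment: 0.207 × 0.54 = 0.11178
  cavitation: 0.184 × 0.75 = 0.138
Normalizing constant Z = 0.0627 + 0.02172 + 0.09758 + 0.11178 + 0.138 = 0.43178.
P(sensor drift | evidence) = 0.0627 / 0.43178 ≈ 0.145
P(impeller damage | evidence) = 0.02172 / 0.43178 ≈ 0.050
P(lubricant degradation | evidence) = 0.09758 / 0.43178 ≈ 0.226
P(shaft misalignment | evidence) = 0.11178 / 0.43178 ≈ 0.259
P(cavitation | evidence) = 0.138 / 0.43178 ≈ 0.320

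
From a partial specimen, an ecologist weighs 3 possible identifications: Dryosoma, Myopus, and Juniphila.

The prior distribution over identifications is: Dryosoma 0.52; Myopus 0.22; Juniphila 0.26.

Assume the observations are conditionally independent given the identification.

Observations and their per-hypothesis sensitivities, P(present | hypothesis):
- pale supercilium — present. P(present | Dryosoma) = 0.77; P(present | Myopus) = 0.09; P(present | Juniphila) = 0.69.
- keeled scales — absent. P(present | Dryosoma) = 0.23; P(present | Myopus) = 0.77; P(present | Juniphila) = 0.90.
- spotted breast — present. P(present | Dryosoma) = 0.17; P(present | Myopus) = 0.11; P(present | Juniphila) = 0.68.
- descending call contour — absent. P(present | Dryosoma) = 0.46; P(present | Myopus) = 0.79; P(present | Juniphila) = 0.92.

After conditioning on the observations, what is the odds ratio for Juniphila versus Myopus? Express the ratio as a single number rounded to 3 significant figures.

9.28

Posterior odds equal prior odds times the likelihood ratio; only the two competing hypotheses matter (using 1 − P(present | H) for each absent observation).
  Juniphila: 0.26 × 0.69 × (1 − 0.90) × 0.68 × (1 − 0.92) = 0.00097594
  Myopus: 0.22 × 0.09 × (1 − 0.77) × 0.11 × (1 − 0.79) = 0.0001052
Odds(Juniphila : Myopus) = 0.00097594 / 0.0001052 ≈ 9.28.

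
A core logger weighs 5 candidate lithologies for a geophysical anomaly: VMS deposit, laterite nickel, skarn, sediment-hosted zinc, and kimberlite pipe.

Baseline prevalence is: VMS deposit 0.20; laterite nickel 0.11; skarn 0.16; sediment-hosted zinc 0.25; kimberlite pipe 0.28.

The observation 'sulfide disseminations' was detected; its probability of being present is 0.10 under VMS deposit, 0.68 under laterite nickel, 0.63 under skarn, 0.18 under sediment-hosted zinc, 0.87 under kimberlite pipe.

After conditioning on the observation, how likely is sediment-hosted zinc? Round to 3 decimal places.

0.093

For each hypothesis, the unnormalized posterior weight is prior × likelihood:
  VMS deposit: 0.20 × 0.10 = 0.02
  laterite nickel: 0.11 × 0.68 = 0.0748
  skarn: 0.16 × 0.63 = 0.1008
  sediment-hosted zinc: 0.25 × 0.18 = 0.045
  kimberlite pipe: 0.28 × 0.87 = 0.2436
Marginal likelihood of the evidence = 0.4842.
P(sediment-hosted zinc | evidence) = 0.045 / 0.4842 ≈ 0.093.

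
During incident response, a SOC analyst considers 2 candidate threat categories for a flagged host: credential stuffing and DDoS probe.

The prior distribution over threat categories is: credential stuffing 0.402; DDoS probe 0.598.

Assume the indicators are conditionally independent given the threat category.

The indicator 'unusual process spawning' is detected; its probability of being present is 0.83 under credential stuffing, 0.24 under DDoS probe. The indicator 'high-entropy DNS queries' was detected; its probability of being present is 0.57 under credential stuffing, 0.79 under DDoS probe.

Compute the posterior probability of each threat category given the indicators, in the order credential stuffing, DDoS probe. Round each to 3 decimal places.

By Bayes' rule with conditional independence, the unnormalized weight for each hypothesis is prior × ∏ likelihoods:
  credential stuffing: 0.402 × 0.83 × 0.57 = 0.19019
  DDoS probe: 0.598 × 0.24 × 0.79 = 0.11338
The unnormalized weights sum to 0.30357.
P(credential stuffing | evidence) = 0.19019 / 0.30357 ≈ 0.627
P(DDoS probe | evidence) = 0.11338 / 0.30357 ≈ 0.373

0.627, 0.373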